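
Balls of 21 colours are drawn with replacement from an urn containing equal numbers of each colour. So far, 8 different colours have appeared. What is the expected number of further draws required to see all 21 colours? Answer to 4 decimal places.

66.7828

With k distinct colours already seen, the next new one takes an expected 21/(21-k) draws.
Sum over k = 8,...,20: E = 21/13 + 21/12 + 21/11 + ... + 21/2 + 21/1 = 66.78281.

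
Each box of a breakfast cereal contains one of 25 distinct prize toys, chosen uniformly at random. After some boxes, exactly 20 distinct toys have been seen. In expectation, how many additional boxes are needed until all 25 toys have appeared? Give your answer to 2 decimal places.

57.08

With k distinct toys already seen, the next new one takes an expected 25/(25-k) boxes.
Sum over k = 20,...,24: E = 25/5 + 25/4 + 25/3 + 25/2 + 25/1 = 57.083.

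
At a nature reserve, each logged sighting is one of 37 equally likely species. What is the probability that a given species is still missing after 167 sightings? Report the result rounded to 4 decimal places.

On each sighting the fixed species fails to appear with probability 36/37.
P(still missing after 167) = (36/37)^167 = 0.01030.

0.0103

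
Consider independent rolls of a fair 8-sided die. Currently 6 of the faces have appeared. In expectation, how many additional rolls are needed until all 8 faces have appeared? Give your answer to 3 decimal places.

12.000

With k distinct faces already seen, the next new one takes an expected 8/(8-k) rolls.
Sum over k = 6,...,7: E = 8/2 + 8/1 = 12.0000.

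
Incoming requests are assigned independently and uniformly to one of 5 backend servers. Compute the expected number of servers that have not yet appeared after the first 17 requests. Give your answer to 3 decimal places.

0.113

For each server, P(unseen after 17) = (4/5)^17 = 0.0225.
By linearity of expectation, E[unseen] = 5·(4/5)^17 = 0.1126.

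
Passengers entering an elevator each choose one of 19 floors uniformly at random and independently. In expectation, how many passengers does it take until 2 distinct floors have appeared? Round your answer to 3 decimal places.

2.056

With k distinct floors already seen, the next new one arrives after an expected 19/(19-k) passengers.
Sum over k = 0,...,1: E = 19/19 + 19/18 = 2.0556.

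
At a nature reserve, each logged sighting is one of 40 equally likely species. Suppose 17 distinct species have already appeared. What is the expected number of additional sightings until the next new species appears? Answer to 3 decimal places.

Each sighting yields a new species with probability (40-17)/40 = 23/40, so the wait is geometric with mean 40/23.
E = 40/23 = 1.7391.

1.739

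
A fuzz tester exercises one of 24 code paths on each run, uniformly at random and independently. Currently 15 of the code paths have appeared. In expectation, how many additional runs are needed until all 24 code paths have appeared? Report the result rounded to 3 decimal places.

With k distinct code paths already seen, the next new one takes an expected 24/(24-k) runs.
Sum over k = 15,...,23: E = 24/9 + 24/8 + 24/7 + ... + 24/2 + 24/1 = 67.8952.

67.895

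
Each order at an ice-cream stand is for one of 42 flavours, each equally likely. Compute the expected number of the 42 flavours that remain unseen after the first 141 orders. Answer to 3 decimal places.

1.405

For each flavour, P(unseen after 141) = (41/42)^141 = 0.0334.
By linearity of expectation, E[unseen] = 42·(41/42)^141 = 1.4048.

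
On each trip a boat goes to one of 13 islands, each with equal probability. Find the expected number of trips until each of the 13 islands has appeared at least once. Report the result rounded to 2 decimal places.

After k distinct islands have appeared, the next trip gives a new one with probability (13-k)/13, so the expected wait for the (k+1)-th is 13/(13-k).
E[T] = 13/13 + 13/12 + 13/11 + ... + 13/2 + 13/1 = 13·H_{13}.
H_{13} = 3.180, so E[T] = 41.342.

41.34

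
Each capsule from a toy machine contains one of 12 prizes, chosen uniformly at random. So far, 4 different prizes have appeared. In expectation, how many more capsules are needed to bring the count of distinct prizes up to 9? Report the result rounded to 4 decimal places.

10.6143

With k distinct prizes already seen, the next new one takes an expected 12/(12-k) capsules.
Sum over k = 4,...,8: E = 12/8 + 12/7 + 12/6 + 12/5 + 12/4 = 10.61429.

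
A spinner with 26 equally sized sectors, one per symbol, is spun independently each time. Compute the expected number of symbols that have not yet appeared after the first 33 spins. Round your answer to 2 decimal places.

7.13

For each symbol, P(unseen after 33) = (25/26)^33 = 0.274.
By linearity of expectation, E[unseen] = 26·(25/26)^33 = 7.126.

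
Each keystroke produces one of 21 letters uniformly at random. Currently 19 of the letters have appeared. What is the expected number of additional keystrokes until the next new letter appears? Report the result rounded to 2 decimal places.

10.50

Each keystroke yields a new letter with probability (21-19)/21 = 2/21, so the wait is geometric with mean 21/2.
E = 21/2 = 10.500.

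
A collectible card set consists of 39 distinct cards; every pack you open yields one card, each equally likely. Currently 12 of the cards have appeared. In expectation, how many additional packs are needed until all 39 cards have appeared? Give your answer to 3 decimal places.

With k distinct cards already seen, the next new one takes an expected 39/(39-k) packs.
Sum over k = 12,...,38: E = 39/27 + 39/26 + 39/25 + ... + 39/2 + 39/1 = 151.7668.

151.767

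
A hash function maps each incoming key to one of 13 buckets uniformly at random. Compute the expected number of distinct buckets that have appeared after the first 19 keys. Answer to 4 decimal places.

For each bucket, P(seen in 19 keys) = 1 - (12/13)^19 = 0.78147.
By linearity of expectation, E[distinct seen] = 13·(1 - (12/13)^19) = 10.15905.

10.1591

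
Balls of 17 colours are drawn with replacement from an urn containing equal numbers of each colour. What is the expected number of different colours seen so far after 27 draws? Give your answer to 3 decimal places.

13.692

For each colour, P(seen in 27 draws) = 1 - (16/17)^27 = 0.8054.
By linearity of expectation, E[distinct seen] = 17·(1 - (16/17)^27) = 13.6920.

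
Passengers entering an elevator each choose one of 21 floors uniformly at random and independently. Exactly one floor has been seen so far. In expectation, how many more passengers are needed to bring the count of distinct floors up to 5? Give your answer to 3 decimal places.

From k distinct to k+1 distinct takes on average 21/(21-k) passengers.
Sum over k = 1,...,4: E = 21/20 + 21/19 + 21/18 + 21/17 = 4.5572.

4.557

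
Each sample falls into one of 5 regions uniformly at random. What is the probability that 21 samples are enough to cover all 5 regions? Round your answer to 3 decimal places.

0.954

By inclusion–exclusion over which regions are missing,
P(all seen) = Σ_{j=0}^{5} (-1)^j C(5,j)((5-j)/5)^21
= 1.0000 - 0.0461 + 0.0002 - 0.0000 + 0.0000 - 0.0000
= 0.9541.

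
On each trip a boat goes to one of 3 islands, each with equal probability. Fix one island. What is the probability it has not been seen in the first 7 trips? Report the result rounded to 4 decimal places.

On each trip the fixed island fails to appear with probability 2/3.
P(still missing after 7) = (2/3)^7 = 0.05853.

0.0585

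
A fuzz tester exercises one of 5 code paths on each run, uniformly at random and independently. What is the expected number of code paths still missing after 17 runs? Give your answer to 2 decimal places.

For each code path, P(unseen after 17) = (4/5)^17 = 0.023.
By linearity of expectation, E[unseen] = 5·(4/5)^17 = 0.113.

0.11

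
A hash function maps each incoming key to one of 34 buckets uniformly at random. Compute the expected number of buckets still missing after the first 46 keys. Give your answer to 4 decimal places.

8.6117

For each bucket, P(unseen after 46) = (33/34)^46 = 0.25329.
By linearity of expectation, E[unseen] = 34·(33/34)^46 = 8.61172.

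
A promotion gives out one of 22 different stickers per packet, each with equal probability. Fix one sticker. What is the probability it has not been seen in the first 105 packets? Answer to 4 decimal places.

0.0076

Each packet misses the fixed sticker with probability (22-1)/22 = 21/22, independently.
P(still missing after 105) = (21/22)^105 = 0.00756.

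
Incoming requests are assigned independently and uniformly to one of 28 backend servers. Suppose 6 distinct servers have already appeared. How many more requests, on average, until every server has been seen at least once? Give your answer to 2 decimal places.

With k distinct servers already seen, the next new one takes an expected 28/(28-k) requests.
Sum over k = 6,...,27: E = 28/22 + 28/21 + 28/20 + ... + 28/2 + 28/1 = 103.343.

103.34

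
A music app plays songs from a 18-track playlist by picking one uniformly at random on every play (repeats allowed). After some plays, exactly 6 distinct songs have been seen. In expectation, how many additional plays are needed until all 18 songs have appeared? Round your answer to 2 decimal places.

From k distinct to k+1 distinct takes on average 18/(18-k) plays.
Sum over k = 6,...,17: E = 18/12 + 18/11 + 18/10 + ... + 18/2 + 18/1 = 55.858.

55.86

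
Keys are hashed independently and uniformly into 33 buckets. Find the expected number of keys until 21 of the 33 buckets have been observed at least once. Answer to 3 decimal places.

32.524

Going from k to k+1 distinct takes a geometric number of keys with mean 33/(33-k).
Sum over k = 0,...,20: E = 33/33 + 33/32 + 33/31 + ... + 33/14 + 33/13 = 32.5244.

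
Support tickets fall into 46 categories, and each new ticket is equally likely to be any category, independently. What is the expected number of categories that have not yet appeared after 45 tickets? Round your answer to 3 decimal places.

17.109

For each category, P(unseen after 45) = (45/46)^45 = 0.3719.
By linearity of expectation, E[unseen] = 46·(45/46)^45 = 17.1088.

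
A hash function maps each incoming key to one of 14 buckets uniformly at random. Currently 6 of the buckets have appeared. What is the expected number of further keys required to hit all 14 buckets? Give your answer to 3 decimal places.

From k distinct to k+1 distinct takes on average 14/(14-k) keys.
Sum over k = 6,...,13: E = 14/8 + 14/7 + 14/6 + ... + 14/2 + 14/1 = 38.0500.

38.050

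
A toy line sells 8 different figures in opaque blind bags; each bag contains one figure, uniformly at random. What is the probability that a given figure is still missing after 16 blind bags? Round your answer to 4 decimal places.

Each blind bag misses the fixed figure with probability (8-1)/8 = 7/8, independently.
P(still missing after 16) = (7/8)^16 = 0.11807.

0.1181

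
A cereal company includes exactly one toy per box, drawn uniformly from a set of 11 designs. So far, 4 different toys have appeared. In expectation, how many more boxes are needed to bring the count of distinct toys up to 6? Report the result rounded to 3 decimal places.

With k distinct toys already seen, the next new one takes an expected 11/(11-k) boxes.
Sum over k = 4,...,5: E = 11/7 + 11/6 = 3.4048.

3.405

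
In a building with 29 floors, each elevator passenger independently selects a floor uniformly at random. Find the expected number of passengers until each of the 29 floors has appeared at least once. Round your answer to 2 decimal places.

Split into phases: going from k distinct to k+1 distinct takes on average 29/(29-k) passengers.
E[T] = 29/29 + 29/28 + 29/27 + ... + 29/2 + 29/1 = 29·H_{29}.
H_{29} = 3.962, so E[T] = 114.888.

114.89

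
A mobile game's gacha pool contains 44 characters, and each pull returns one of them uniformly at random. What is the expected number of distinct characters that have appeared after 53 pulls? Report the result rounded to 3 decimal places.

30.990

For each character, P(seen in 53 pulls) = 1 - (43/44)^53 = 0.7043.
By linearity of expectation, E[distinct seen] = 44·(1 - (43/44)^53) = 30.9897.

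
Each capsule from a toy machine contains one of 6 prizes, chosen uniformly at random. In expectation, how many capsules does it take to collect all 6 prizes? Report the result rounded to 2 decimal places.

14.70

The wait to go from k to k+1 distinct prizes is geometric with mean 6/(6-k).
E[T] = 6/6 + 6/5 + 6/4 + 6/3 + 6/2 + 6/1 = 6·H_{6}.
H_{6} = 2.450, so E[T] = 14.700.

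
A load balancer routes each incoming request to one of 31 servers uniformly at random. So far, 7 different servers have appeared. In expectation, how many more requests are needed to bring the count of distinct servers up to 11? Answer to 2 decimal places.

5.52

The wait to go from k to k+1 distinct servers is geometric with mean 31/(31-k).
Sum over k = 7,...,10: E = 31/24 + 31/23 + 31/22 + 31/21 = 5.525.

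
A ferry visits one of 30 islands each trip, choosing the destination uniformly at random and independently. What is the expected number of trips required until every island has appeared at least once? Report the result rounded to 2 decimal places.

119.85

The wait to go from k to k+1 distinct islands is geometric with mean 30/(30-k).
E[T] = 30/30 + 30/29 + 30/28 + ... + 30/2 + 30/1 = 30·H_{30}.
H_{30} = 3.995, so E[T] = 119.850.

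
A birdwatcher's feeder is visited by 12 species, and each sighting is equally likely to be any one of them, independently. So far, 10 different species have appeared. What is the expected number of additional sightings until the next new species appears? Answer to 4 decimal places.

6.0000

The number of sightings until the next new species is geometric with success probability 2/12, so its mean is 12/2.
E = 12/2 = 6.00000.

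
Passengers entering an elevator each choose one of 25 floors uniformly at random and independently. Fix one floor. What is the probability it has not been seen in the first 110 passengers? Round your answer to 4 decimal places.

On each passenger the fixed floor fails to appear with probability 24/25.
P(still missing after 110) = (24/25)^110 = 0.01122.

0.0112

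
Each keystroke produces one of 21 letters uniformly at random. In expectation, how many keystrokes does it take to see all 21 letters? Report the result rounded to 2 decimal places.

76.55

After k distinct letters have appeared, the next keystroke gives a new one with probability (21-k)/21, so the expected wait for the (k+1)-th is 21/(21-k).
E[T] = 21/21 + 21/20 + 21/19 + ... + 21/2 + 21/1 = 21·H_{21}.
H_{21} = 3.645, so E[T] = 76.553.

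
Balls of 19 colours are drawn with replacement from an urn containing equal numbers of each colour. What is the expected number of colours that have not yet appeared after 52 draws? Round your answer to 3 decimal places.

1.142

For each colour, P(unseen after 52) = (18/19)^52 = 0.0601.
By linearity of expectation, E[unseen] = 19·(18/19)^52 = 1.1422.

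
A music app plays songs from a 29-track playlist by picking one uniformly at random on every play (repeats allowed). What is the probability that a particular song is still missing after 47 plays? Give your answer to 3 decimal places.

0.192

Each play misses the fixed song with probability (29-1)/29 = 28/29, independently.
P(still missing after 47) = (28/29)^47 = 0.1922.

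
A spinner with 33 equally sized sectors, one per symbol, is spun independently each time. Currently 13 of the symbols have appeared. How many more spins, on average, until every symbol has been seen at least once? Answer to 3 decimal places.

118.725

The wait to go from k to k+1 distinct symbols is geometric with mean 33/(33-k).
Sum over k = 13,...,32: E = 33/20 + 33/19 + 33/18 + ... + 33/2 + 33/1 = 118.7254.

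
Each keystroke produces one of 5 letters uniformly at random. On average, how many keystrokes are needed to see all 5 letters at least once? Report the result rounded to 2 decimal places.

11.42

Split into phases: going from k distinct to k+1 distinct takes on average 5/(5-k) keystrokes.
E[T] = 5/5 + 5/4 + 5/3 + 5/2 + 5/1 = 5·H_{5}.
H_{5} = 2.283, so E[T] = 11.417.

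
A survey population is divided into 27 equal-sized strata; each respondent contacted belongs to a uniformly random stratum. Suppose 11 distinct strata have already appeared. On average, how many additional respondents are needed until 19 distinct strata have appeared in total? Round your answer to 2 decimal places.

From k distinct to k+1 distinct takes on average 27/(27-k) respondents.
Sum over k = 11,...,18: E = 27/16 + 27/15 + 27/14 + ... + 27/10 + 27/9 = 17.898.

17.90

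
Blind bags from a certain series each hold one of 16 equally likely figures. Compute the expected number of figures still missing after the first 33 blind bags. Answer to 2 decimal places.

1.90

For each figure, P(unseen after 33) = (15/16)^33 = 0.119.
By linearity of expectation, E[unseen] = 16·(15/16)^33 = 1.902.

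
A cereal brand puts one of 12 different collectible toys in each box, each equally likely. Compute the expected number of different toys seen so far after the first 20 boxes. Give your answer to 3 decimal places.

For each toy, P(seen in 20 boxes) = 1 - (11/12)^20 = 0.8245.
By linearity of expectation, E[distinct seen] = 12·(1 - (11/12)^20) = 9.8942.

9.894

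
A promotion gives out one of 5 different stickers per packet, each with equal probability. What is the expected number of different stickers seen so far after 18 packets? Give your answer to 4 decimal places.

4.9099

For each sticker, P(seen in 18 packets) = 1 - (4/5)^18 = 0.98199.
By linearity of expectation, E[distinct seen] = 5·(1 - (4/5)^18) = 4.90993.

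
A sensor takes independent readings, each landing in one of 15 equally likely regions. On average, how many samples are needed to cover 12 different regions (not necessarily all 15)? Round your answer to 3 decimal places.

With k distinct regions already seen, the next new one arrives after an expected 15/(15-k) samples.
Sum over k = 0,...,11: E = 15/15 + 15/14 + 15/13 + ... + 15/5 + 15/4 = 22.2734.

22.273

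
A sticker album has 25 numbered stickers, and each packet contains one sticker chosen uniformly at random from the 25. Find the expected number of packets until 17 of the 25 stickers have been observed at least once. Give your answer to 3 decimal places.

27.453

Going from k to k+1 distinct takes a geometric number of packets with mean 25/(25-k).
Sum over k = 0,...,16: E = 25/25 + 25/24 + 25/23 + ... + 25/10 + 25/9 = 27.4525.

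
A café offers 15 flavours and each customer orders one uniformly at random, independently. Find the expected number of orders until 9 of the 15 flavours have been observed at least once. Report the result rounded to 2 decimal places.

13.02

Going from k to k+1 distinct takes a geometric number of orders with mean 15/(15-k).
Sum over k = 0,...,8: E = 15/15 + 15/14 + 15/13 + ... + 15/8 + 15/7 = 13.023.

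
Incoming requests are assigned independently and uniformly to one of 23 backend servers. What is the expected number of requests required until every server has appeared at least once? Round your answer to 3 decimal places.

85.889

After k distinct servers have appeared, the next request gives a new one with probability (23-k)/23, so the expected wait for the (k+1)-th is 23/(23-k).
E[T] = 23/23 + 23/22 + 23/21 + ... + 23/2 + 23/1 = 23·H_{23}.
H_{23} = 3.7343, so E[T] = 85.8887.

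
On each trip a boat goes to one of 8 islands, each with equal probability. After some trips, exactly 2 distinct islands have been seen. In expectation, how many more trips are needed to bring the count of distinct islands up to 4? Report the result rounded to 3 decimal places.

2.933

With k distinct islands already seen, the next new one takes an expected 8/(8-k) trips.
Sum over k = 2,...,3: E = 8/6 + 8/5 = 2.9333.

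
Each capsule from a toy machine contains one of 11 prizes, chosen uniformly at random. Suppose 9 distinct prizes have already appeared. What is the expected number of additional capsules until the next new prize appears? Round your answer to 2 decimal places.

5.50

The number of capsules until the next new prize is geometric with success probability 2/11, so its mean is 11/2.
E = 11/2 = 5.500.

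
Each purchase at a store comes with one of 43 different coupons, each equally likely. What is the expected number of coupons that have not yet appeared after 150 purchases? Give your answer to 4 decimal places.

For each coupon, P(unseen after 150) = (42/43)^150 = 0.02932.
By linearity of expectation, E[unseen] = 43·(42/43)^150 = 1.26065.

1.2606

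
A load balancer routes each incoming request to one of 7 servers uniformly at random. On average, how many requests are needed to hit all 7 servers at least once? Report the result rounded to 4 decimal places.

After k distinct servers have appeared, the next request gives a new one with probability (7-k)/7, so the expected wait for the (k+1)-th is 7/(7-k).
E[T] = 7/7 + 7/6 + 7/5 + ... + 7/2 + 7/1 = 7·H_{7}.
H_{7} = 2.59286, so E[T] = 18.15000.

18.1500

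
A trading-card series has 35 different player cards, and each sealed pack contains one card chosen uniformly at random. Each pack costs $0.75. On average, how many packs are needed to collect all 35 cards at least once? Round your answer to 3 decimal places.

145.137

The wait to go from k to k+1 distinct cards is geometric with mean 35/(35-k).
E[T] = 35/35 + 35/34 + 35/33 + ... + 35/2 + 35/1 = 35·H_{35}.
H_{35} = 4.1468, so E[T] = 145.1373.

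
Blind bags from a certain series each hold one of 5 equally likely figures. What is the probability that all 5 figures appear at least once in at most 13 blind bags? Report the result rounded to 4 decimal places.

Let A_i be the event that figure i is missing after 13 blind bags. By inclusion–exclusion on the A_i,
P(all seen) = Σ_{j=0}^{5} (-1)^j C(5,j)((5-j)/5)^13
= 1.00000 - 0.27488 + 0.01306 - 0.00007 + 0.00000 - 0.00000
= 0.73812.

0.7381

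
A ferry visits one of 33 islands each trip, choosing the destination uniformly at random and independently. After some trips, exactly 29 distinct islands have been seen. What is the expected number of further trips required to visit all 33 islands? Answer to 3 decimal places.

68.750

From k distinct to k+1 distinct takes on average 33/(33-k) trips.
Sum over k = 29,...,32: E = 33/4 + 33/3 + 33/2 + 33/1 = 68.7500.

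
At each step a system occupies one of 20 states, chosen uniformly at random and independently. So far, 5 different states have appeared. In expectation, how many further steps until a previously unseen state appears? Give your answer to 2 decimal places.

The number of steps until the next new state is geometric with success probability 15/20, so its mean is 20/15.
E = 20/15 = 1.333.

1.33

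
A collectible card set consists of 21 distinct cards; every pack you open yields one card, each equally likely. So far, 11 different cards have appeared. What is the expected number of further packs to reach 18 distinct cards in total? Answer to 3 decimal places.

The wait to go from k to k+1 distinct cards is geometric with mean 21/(21-k).
Sum over k = 11,...,17: E = 21/10 + 21/9 + 21/8 + ... + 21/5 + 21/4 = 23.0083.

23.008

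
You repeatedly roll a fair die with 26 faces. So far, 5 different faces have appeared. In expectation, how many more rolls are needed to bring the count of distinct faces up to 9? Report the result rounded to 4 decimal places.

5.3510

With k distinct faces already seen, the next new one takes an expected 26/(26-k) rolls.
Sum over k = 5,...,8: E = 26/21 + 26/20 + 26/19 + 26/18 = 5.35096.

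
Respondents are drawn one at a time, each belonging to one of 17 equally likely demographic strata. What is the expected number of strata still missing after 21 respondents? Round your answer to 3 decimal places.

For each stratum, P(unseen after 21) = (16/17)^21 = 0.2800.
By linearity of expectation, E[unseen] = 17·(16/17)^21 = 4.7593.

4.759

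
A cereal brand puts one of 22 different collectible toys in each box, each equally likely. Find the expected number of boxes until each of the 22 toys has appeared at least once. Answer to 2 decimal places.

Split into phases: going from k distinct to k+1 distinct takes on average 22/(22-k) boxes.
E[T] = 22/22 + 22/21 + 22/20 + ... + 22/2 + 22/1 = 22·H_{22}.
H_{22} = 3.691, so E[T] = 81.198.

81.20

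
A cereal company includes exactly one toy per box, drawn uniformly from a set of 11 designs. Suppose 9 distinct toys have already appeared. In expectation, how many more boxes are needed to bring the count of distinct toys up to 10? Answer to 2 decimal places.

From k distinct to k+1 distinct takes on average 11/(11-k) boxes.
Only the k = 9 term is needed: E = 11/2 = 5.500.

5.50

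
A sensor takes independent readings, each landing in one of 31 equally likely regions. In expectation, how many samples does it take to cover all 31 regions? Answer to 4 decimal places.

The wait to go from k to k+1 distinct regions is geometric with mean 31/(31-k).
E[T] = 31/31 + 31/30 + 31/29 + ... + 31/2 + 31/1 = 31·H_{31}.
H_{31} = 4.02725, so E[T] = 124.84460.

124.8446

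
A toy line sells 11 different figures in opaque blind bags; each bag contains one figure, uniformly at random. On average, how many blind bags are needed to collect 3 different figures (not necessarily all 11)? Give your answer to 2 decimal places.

3.32

Going from k to k+1 distinct takes a geometric number of blind bags with mean 11/(11-k).
Sum over k = 0,...,2: E = 11/11 + 11/10 + 11/9 = 3.322.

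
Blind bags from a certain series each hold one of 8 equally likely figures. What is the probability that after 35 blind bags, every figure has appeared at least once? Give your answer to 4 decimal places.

0.9265

Let A_i be the event that figure i is missing after 35 blind bags. By inclusion–exclusion on the A_i,
P(all seen) = Σ_{j=0}^{8} (-1)^j C(8,j)((8-j)/8)^35
= 1.00000 - 0.07471 + 0.00119 - 0.00000 + 0.00000 - 0.00000 + 0.00000 - 0.00000 + 0.00000
= 0.92647.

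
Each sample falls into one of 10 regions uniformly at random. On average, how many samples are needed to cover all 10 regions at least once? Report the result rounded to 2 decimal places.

After k distinct regions have appeared, the next sample gives a new one with probability (10-k)/10, so the expected wait for the (k+1)-th is 10/(10-k).
E[T] = 10/10 + 10/9 + 10/8 + ... + 10/2 + 10/1 = 10·H_{10}.
H_{10} = 2.929, so E[T] = 29.290.

29.29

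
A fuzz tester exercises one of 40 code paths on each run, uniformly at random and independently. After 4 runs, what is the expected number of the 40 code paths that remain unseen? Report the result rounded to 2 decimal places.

36.15

For each code path, P(unseen after 4) = (39/40)^4 = 0.904.
By linearity of expectation, E[unseen] = 40·(39/40)^4 = 36.148.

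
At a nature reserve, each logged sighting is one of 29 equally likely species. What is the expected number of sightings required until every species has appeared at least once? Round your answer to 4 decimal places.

114.8880

Split into phases: going from k distinct to k+1 distinct takes on average 29/(29-k) sightings.
E[T] = 29/29 + 29/28 + 29/27 + ... + 29/2 + 29/1 = 29·H_{29}.
H_{29} = 3.96165, so E[T] = 114.88796.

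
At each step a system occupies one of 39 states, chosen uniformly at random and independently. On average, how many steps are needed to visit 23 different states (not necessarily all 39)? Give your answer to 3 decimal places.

34.040

Going from k to k+1 distinct takes a geometric number of steps with mean 39/(39-k).
Sum over k = 0,...,22: E = 39/39 + 39/38 + 39/37 + ... + 39/18 + 39/17 = 34.0397.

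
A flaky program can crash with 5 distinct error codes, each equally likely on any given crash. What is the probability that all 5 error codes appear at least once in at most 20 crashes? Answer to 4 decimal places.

By inclusion–exclusion over which error codes are missing,
P(all seen) = Σ_{j=0}^{5} (-1)^j C(5,j)((5-j)/5)^20
= 1.00000 - 0.05765 + 0.00037 - 0.00000 + 0.00000 - 0.00000
= 0.94272.

0.9427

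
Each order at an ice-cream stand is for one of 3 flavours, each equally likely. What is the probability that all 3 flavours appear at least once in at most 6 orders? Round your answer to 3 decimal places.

0.741

By inclusion–exclusion over which flavours are missing,
P(all seen) = Σ_{j=0}^{3} (-1)^j C(3,j)((3-j)/3)^6
= 1.0000 - 0.2634 + 0.0041 - 0.0000
= 0.7407.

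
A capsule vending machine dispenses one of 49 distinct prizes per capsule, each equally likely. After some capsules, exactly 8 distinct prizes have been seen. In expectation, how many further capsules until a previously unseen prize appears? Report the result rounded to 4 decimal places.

1.1951

Each capsule yields a new prize with probability (49-8)/49 = 41/49, so the wait is geometric with mean 49/41.
E = 49/41 = 1.19512.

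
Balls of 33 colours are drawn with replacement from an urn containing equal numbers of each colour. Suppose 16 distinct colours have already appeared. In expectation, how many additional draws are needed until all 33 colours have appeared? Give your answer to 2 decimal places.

The wait to go from k to k+1 distinct colours is geometric with mean 33/(33-k).
Sum over k = 16,...,32: E = 33/17 + 33/16 + 33/15 + ... + 33/2 + 33/1 = 113.505.

113.51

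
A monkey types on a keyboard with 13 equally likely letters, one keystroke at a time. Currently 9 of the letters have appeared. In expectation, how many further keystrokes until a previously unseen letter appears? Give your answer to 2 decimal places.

3.25

The number of keystrokes until the next new letter is geometric with success probability 4/13, so its mean is 13/4.
E = 13/4 = 3.250.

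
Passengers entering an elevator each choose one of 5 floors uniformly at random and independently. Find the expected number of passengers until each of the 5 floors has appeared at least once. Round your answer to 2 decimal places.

11.42

Split into phases: going from k distinct to k+1 distinct takes on average 5/(5-k) passengers.
E[T] = 5/5 + 5/4 + 5/3 + 5/2 + 5/1 = 5·H_{5}.
H_{5} = 2.283, so E[T] = 11.417.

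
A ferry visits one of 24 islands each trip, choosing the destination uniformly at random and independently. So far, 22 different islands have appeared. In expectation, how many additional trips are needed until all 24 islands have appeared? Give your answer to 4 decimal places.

From k distinct to k+1 distinct takes on average 24/(24-k) trips.
Sum over k = 22,...,23: E = 24/2 + 24/1 = 36.00000.

36.0000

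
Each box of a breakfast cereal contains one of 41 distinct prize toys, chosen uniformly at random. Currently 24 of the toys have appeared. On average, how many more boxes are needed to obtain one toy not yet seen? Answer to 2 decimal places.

2.41

Each box yields a new toy with probability (41-24)/41 = 17/41, so the wait is geometric with mean 41/17.
E = 41/17 = 2.412.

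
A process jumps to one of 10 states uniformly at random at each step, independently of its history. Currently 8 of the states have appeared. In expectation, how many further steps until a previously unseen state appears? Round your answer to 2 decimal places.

5.00

The number of steps until the next new state is geometric with success probability 2/10, so its mean is 10/2.
E = 10/2 = 5.000.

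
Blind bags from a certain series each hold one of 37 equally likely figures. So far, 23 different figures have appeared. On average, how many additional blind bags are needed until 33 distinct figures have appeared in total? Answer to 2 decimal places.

From k distinct to k+1 distinct takes on average 37/(37-k) blind bags.
Sum over k = 23,...,32: E = 37/14 + 37/13 + 37/12 + ... + 37/6 + 37/5 = 43.224.

43.22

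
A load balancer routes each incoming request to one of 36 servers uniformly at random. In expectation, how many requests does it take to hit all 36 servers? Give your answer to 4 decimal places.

150.2841

Split into phases: going from k distinct to k+1 distinct takes on average 36/(36-k) requests.
E[T] = 36/36 + 36/35 + 36/34 + ... + 36/2 + 36/1 = 36·H_{36}.
H_{36} = 4.17456, so E[T] = 150.28413.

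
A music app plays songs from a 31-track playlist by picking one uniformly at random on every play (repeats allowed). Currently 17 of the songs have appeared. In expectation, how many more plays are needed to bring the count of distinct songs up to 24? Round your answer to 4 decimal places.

20.4199

The wait to go from k to k+1 distinct songs is geometric with mean 31/(31-k).
Sum over k = 17,...,23: E = 31/14 + 31/13 + 31/12 + ... + 31/9 + 31/8 = 20.41986.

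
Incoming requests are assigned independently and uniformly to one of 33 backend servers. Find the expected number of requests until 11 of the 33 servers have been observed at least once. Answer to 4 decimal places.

With k distinct servers already seen, the next new one arrives after an expected 33/(33-k) requests.
Sum over k = 0,...,10: E = 33/33 + 33/32 + 33/31 + ... + 33/24 + 33/23 = 13.13350.

13.1335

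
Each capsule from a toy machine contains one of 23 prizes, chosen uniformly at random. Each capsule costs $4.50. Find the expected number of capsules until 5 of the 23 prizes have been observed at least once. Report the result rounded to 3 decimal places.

5.501

Going from k to k+1 distinct takes a geometric number of capsules with mean 23/(23-k).
Sum over k = 0,...,4: E = 23/23 + 23/22 + 23/21 + 23/20 + 23/19 = 5.5012.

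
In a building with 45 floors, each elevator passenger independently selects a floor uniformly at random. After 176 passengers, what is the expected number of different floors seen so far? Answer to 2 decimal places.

For each floor, P(seen in 176 passengers) = 1 - (44/45)^176 = 0.981.
By linearity of expectation, E[distinct seen] = 45·(1 - (44/45)^176) = 44.138.

44.14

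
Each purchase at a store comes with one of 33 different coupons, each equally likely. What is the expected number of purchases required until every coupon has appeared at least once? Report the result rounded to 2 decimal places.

134.93

Split into phases: going from k distinct to k+1 distinct takes on average 33/(33-k) purchases.
E[T] = 33/33 + 33/32 + 33/31 + ... + 33/2 + 33/1 = 33·H_{33}.
H_{33} = 4.089, so E[T] = 134.930.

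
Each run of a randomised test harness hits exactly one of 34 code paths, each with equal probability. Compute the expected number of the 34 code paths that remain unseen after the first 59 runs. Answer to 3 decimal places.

For each code path, P(unseen after 59) = (33/34)^59 = 0.1718.
By linearity of expectation, E[unseen] = 34·(33/34)^59 = 5.8418.

5.842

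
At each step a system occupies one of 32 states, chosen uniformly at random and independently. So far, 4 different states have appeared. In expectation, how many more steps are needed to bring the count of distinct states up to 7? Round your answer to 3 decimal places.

3.559

From k distinct to k+1 distinct takes on average 32/(32-k) steps.
Sum over k = 4,...,6: E = 32/28 + 32/27 + 32/26 = 3.5588.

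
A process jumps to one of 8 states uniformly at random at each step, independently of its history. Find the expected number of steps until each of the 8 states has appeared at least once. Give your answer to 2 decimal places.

After k distinct states have appeared, the next step gives a new one with probability (8-k)/8, so the expected wait for the (k+1)-th is 8/(8-k).
E[T] = 8/8 + 8/7 + 8/6 + ... + 8/2 + 8/1 = 8·H_{8}.
H_{8} = 2.718, so E[T] = 21.743.

21.74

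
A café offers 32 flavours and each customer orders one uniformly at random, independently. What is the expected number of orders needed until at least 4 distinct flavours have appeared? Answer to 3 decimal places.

Going from k to k+1 distinct takes a geometric number of orders with mean 32/(32-k).
Sum over k = 0,...,3: E = 32/32 + 32/31 + 32/30 + 32/29 = 4.2024.

4.202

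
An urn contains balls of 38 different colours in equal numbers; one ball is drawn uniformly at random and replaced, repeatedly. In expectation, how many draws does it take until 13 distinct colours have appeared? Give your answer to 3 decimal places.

15.654

Going from k to k+1 distinct takes a geometric number of draws with mean 38/(38-k).
Sum over k = 0,...,12: E = 38/38 + 38/37 + 38/36 + ... + 38/27 + 38/26 = 15.6539.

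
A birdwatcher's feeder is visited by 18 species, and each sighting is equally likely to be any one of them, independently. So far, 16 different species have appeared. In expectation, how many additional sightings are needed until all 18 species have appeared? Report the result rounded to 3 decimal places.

27.000

From k distinct to k+1 distinct takes on average 18/(18-k) sightings.
Sum over k = 16,...,17: E = 18/2 + 18/1 = 27.0000.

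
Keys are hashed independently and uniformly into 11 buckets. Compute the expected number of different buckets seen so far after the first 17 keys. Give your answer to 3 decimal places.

For each bucket, P(seen in 17 keys) = 1 - (10/11)^17 = 0.8022.
By linearity of expectation, E[distinct seen] = 11·(1 - (10/11)^17) = 8.8237.

8.824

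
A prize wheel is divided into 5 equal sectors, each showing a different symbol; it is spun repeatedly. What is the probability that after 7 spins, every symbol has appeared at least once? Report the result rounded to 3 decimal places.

0.215

By inclusion–exclusion over which symbols are missing,
P(all seen) = Σ_{j=0}^{5} (-1)^j C(5,j)((5-j)/5)^7
= 1.0000 - 1.0486 + 0.2799 - 0.0164 + 0.0001 - 0.0000
= 0.2150.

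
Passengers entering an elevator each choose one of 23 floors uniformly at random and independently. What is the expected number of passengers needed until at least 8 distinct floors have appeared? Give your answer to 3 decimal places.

9.569

Going from k to k+1 distinct takes a geometric number of passengers with mean 23/(23-k).
Sum over k = 0,...,7: E = 23/23 + 23/22 + 23/21 + ... + 23/17 + 23/16 = 9.5694.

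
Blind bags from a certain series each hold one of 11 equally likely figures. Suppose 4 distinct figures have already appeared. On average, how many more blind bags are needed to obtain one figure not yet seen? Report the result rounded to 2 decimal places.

The number of blind bags until the next new figure is geometric with success probability 7/11, so its mean is 11/7.
E = 11/7 = 1.571.

1.57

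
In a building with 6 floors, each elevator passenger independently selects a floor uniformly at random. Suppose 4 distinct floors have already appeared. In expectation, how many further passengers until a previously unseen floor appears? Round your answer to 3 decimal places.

3.000

Each passenger yields a new floor with probability (6-4)/6 = 2/6, so the wait is geometric with mean 6/2.
E = 6/2 = 3.0000.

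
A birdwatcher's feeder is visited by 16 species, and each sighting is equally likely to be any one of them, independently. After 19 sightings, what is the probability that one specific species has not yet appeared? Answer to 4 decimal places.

On each sighting the fixed species fails to appear with probability 15/16.
P(still missing after 19) = (15/16)^19 = 0.29340.

0.2934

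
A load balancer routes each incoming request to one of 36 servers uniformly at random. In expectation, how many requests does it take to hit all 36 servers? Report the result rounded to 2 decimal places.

The wait to go from k to k+1 distinct servers is geometric with mean 36/(36-k).
E[T] = 36/36 + 36/35 + 36/34 + ... + 36/2 + 36/1 = 36·H_{36}.
H_{36} = 4.175, so E[T] = 150.284.

150.28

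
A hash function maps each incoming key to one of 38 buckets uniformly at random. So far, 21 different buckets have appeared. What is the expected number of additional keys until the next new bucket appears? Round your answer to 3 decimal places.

The number of keys until the next new bucket is geometric with success probability 17/38, so its mean is 38/17.
E = 38/17 = 2.2353.

2.235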